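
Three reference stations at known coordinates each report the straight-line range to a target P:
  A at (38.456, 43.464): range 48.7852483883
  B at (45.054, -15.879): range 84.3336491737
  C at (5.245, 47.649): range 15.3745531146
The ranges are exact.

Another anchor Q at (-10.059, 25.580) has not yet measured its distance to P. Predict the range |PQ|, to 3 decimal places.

22.315

eq1: (x − 38.456)² + (y − 43.464)² = 48.7852483883²
eq2: (x − 45.054)² + (y + 15.879)² = 84.3336491737²
eq3: (x − 5.245)² + (y − 47.649)² = 15.3745531146²
eq2−eq1, eq2−eq3 (x²,y² cancel):
  -13.196·x + 118.686·y = 5818.141598
  -79.618·x + 127.056·y = 6891.719168
det = -13.196·127.056 − 118.686·-79.618 = 7772.910972
x = (5818.141598·127.056 − 118.686·6891.719168) / 7772.910972 = -10.127581
y = (-13.196·6891.719168 − 5818.141598·-79.618) / 7772.910972 = 47.895270
|P − Q| = √((-10.127581 − -10.059)² + (47.895270 − 25.580)²) = 22.315376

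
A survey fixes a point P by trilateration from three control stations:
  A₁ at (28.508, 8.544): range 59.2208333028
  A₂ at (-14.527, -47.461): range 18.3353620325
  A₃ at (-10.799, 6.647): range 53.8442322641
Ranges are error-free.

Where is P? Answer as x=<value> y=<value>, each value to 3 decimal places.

eq1: (x − 28.508)² + (y − 8.544)² = 59.2208333028²
eq2: (x + 14.527)² + (y + 47.461)² = 18.3353620325²
eq3: (x + 10.799)² + (y − 6.647)² = 53.8442322641²
eq1−eq3, eq1−eq2 (x²,y² cancel):
  -78.614·x − 3.794·y = -116.999241
  -86.070·x − 112.010·y = 4748.795846
det = -78.614·-112.010 − -3.794·-86.070 = 8479.004560
x = (-116.999241·-112.010 − -3.794·4748.795846) / 8479.004560 = 3.670480
y = (-78.614·4748.795846 − -116.999241·-86.070) / 8479.004560 = -45.216624

x=3.670 y=-45.217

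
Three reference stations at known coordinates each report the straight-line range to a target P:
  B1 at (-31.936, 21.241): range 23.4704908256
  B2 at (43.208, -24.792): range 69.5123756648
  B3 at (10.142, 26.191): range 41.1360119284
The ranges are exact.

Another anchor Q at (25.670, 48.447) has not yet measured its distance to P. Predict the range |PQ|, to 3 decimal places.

67.654

eq1: (x + 31.936)² + (y − 21.241)² = 23.4704908256²
eq2: (x − 43.208)² + (y + 24.792)² = 69.5123756648²
eq3: (x − 10.142)² + (y − 26.191)² = 41.1360119284²
eq2−eq1, eq2−eq3 (x²,y² cancel):
  -150.288·x + 92.066·y = 3270.620080
  -66.132·x + 101.966·y = 1447.053010
det = -150.288·101.966 − 92.066·-66.132 = -9235.757496
x = (3270.620080·101.966 − 92.066·1447.053010) / -9235.757496 = -21.683946
y = (-150.288·1447.053010 − 3270.620080·-66.132) / -9235.757496 = 0.127987
|P − Q| = √((-21.683946 − 25.670)² + (0.127987 − 48.447)²) = 67.654440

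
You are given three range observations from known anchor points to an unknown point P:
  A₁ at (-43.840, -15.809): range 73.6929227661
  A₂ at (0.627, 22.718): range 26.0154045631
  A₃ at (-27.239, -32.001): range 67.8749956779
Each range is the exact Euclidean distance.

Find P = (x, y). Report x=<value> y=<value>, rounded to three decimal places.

eq1: (x + 43.840)² + (y + 15.809)² = 73.6929227661²
eq2: (x − 0.627)² + (y − 22.718)² = 26.0154045631²
eq3: (x + 27.239)² + (y + 32.001)² = 67.8749956779²
eq2−eq3, eq2−eq1 (x²,y² cancel):
  -55.732·x − 109.438·y = -2680.687295
  -88.934·x − 77.054·y = -3098.476163
det = -55.732·-77.054 − -109.438·-88.934 = -5438.385564
x = (-2680.687295·-77.054 − -109.438·-3098.476163) / -5438.385564 = 24.369981
y = (-55.732·-3098.476163 − -2680.687295·-88.934) / -5438.385564 = 12.084463

x=24.370 y=12.084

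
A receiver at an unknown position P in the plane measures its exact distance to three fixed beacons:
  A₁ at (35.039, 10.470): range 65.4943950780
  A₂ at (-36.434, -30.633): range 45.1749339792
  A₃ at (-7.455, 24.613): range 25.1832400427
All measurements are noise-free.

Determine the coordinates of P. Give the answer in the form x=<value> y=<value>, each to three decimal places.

eq1: (x − 35.039)² + (y − 10.470)² = 65.4943950780²
eq2: (x + 36.434)² + (y + 30.633)² = 45.1749339792²
eq3: (x + 7.455)² + (y − 24.613)² = 25.1832400427²
eq3−eq1, eq3−eq2 (x²,y² cancel):
  84.988·x − 28.286·y = -2979.344581
  -57.958·x − 110.492·y = 197.861170
det = 84.988·-110.492 − -28.286·-57.958 = -11029.894084
x = (-2979.344581·-110.492 − -28.286·197.861170) / -11029.894084 = -30.353006
y = (84.988·197.861170 − -2979.344581·-57.958) / -11029.894084 = 14.130782

x=-30.353 y=14.131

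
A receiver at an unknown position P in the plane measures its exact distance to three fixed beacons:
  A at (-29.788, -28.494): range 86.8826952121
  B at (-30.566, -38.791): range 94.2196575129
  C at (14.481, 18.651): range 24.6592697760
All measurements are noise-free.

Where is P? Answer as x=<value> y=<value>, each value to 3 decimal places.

eq1: (x + 29.788)² + (y + 28.494)² = 86.8826952121²
eq2: (x + 30.566)² + (y + 38.791)² = 94.2196575129²
eq3: (x − 14.481)² + (y − 18.651)² = 24.6592697760²
eq1−eq3, eq1−eq2 (x²,y² cancel):
  88.538·x + 94.290·y = 5798.849323
  -1.556·x − 20.594·y = -588.952078
det = 88.538·-20.594 − 94.290·-1.556 = -1676.636332
x = (5798.849323·-20.594 − 94.290·-588.952078) / -1676.636332 = 38.105587
y = (88.538·-588.952078 − 5798.849323·-1.556) / -1676.636332 = 25.719131

x=38.106 y=25.719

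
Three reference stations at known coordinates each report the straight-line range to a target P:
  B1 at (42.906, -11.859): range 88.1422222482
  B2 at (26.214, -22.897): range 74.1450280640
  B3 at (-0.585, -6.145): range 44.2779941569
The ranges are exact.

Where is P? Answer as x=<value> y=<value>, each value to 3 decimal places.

x=-44.525 y=-0.681

eq1: (x − 42.906)² + (y + 11.859)² = 88.1422222482²
eq2: (x − 26.214)² + (y + 22.897)² = 74.1450280640²
eq3: (x + 0.585)² + (y + 6.145)² = 44.2779941569²
eq3−eq1, eq3−eq2 (x²,y² cancel):
  86.982·x − 11.428·y = -3865.053109
  53.598·x − 33.504·y = -2363.601265
det = 86.982·-33.504 − -11.428·53.598 = -2301.726984
x = (-3865.053109·-33.504 − -11.428·-2363.601265) / -2301.726984 = -44.524613
y = (86.982·-2363.601265 − -3865.053109·53.598) / -2301.726984 = -0.681380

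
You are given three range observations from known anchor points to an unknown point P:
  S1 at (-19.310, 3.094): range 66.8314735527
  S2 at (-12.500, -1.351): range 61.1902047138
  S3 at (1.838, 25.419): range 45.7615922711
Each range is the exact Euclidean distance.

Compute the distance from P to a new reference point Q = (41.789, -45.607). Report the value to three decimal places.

eq1: (x + 19.310)² + (y − 3.094)² = 66.8314735527²
eq2: (x + 12.500)² + (y + 1.351)² = 61.1902047138²
eq3: (x − 1.838)² + (y − 25.419)² = 45.7615922711²
eq3−eq2, eq3−eq1 (x²,y² cancel):
  -28.676·x − 53.540·y = -2141.546430
  -42.296·x − 44.650·y = -2639.377399
det = -28.676·-44.650 − -53.540·-42.296 = -984.144440
x = (-2141.546430·-44.650 − -53.540·-2639.377399) / -984.144440 = 46.428366
y = (-28.676·-2639.377399 − -2141.546430·-42.296) / -984.144440 = 15.131988
|P − Q| = √((46.428366 − 41.789)² + (15.131988 − -45.607)²) = 60.915912

60.916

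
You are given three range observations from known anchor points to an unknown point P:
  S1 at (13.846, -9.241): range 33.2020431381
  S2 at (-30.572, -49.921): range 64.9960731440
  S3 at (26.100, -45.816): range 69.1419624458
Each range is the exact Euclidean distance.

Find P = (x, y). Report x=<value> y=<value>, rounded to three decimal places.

x=-11.494 y=12.212

eq1: (x − 13.846)² + (y + 9.241)² = 33.2020431381²
eq2: (x + 30.572)² + (y + 49.921)² = 64.9960731440²
eq3: (x − 26.100)² + (y + 45.816)² = 69.1419624458²
eq3−eq1, eq3−eq2 (x²,y² cancel):
  -24.508·x + 73.150·y = 1175.027243
  -113.344·x − 8.210·y = 1202.559016
det = -24.508·-8.210 − 73.150·-113.344 = 8492.324280
x = (1175.027243·-8.210 − 73.150·1202.559016) / 8492.324280 = -11.494399
y = (-24.508·1202.559016 − 1175.027243·-113.344) / 8492.324280 = 12.212201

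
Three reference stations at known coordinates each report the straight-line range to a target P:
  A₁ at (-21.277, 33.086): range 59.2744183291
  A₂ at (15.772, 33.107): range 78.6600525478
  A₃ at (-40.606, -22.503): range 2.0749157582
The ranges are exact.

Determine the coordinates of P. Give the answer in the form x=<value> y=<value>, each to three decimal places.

eq1: (x + 21.277)² + (y − 33.086)² = 59.2744183291²
eq2: (x − 15.772)² + (y − 33.107)² = 78.6600525478²
eq3: (x + 40.606)² + (y + 22.503)² = 2.0749157582²
eq1−eq3, eq1−eq2 (x²,y² cancel):
  -38.658·x − 111.178·y = 4116.989513
  74.098·x + 0.042·y = -2876.511891
det = -38.658·0.042 − -111.178·74.098 = 8236.443808
x = (4116.989513·0.042 − -111.178·-2876.511891) / 8236.443808 = -38.807030
y = (-38.658·-2876.511891 − 4116.989513·74.098) / 8236.443808 = -23.536917

x=-38.807 y=-23.537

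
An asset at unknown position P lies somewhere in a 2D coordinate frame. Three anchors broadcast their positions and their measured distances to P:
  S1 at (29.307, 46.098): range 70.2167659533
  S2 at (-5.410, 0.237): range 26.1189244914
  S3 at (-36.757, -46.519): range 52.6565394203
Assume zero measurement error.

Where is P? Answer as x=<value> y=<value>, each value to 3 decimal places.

eq1: (x − 29.307)² + (y − 46.098)² = 70.2167659533²
eq2: (x + 5.410)² + (y − 0.237)² = 26.1189244914²
eq3: (x + 36.757)² + (y + 46.519)² = 52.6565394203²
eq3−eq1, eq3−eq2 (x²,y² cancel):
  132.128·x + 185.234·y = -2688.851634
  62.694·x + 93.512·y = -1395.257214
det = 132.128·93.512 − 185.234·62.694 = 742.493140
x = (-2688.851634·93.512 − 185.234·-1395.257214) / 742.493140 = 9.440061
y = (132.128·-1395.257214 − -2688.851634·62.694) / 742.493140 = -21.249598

x=9.440 y=-21.250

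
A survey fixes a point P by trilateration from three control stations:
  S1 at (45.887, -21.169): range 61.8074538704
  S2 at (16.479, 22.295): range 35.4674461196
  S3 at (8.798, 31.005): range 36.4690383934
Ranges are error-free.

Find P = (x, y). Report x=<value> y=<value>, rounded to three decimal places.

x=-11.834 y=0.933

eq1: (x − 45.887)² + (y + 21.169)² = 61.8074538704²
eq2: (x − 16.479)² + (y − 22.295)² = 35.4674461196²
eq3: (x − 8.798)² + (y − 31.005)² = 36.4690383934²
eq1−eq3, eq1−eq2 (x²,y² cancel):
  -74.178·x + 104.348·y = 975.142092
  -58.816·x + 86.928·y = 777.102756
det = -74.178·86.928 − 104.348·-58.816 = -310.813216
x = (975.142092·86.928 − 104.348·777.102756) / -310.813216 = -11.833581
y = (-74.178·777.102756 − 975.142092·-58.816) / -310.813216 = 0.932943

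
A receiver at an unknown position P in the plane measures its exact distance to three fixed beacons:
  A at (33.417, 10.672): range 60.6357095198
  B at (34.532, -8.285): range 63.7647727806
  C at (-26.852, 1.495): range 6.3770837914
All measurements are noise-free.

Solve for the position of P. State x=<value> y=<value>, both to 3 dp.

eq1: (x − 33.417)² + (y − 10.672)² = 60.6357095198²
eq2: (x − 34.532)² + (y + 8.285)² = 63.7647727806²
eq3: (x + 26.852)² + (y − 1.495)² = 6.3770837914²
eq3−eq2, eq3−eq1 (x²,y² cancel):
  122.768·x − 19.560·y = -3487.443730
  120.538·x + 18.354·y = -3128.699527
det = 122.768·18.354 − -19.560·120.538 = 4611.007152
x = (-3487.443730·18.354 − -19.560·-3128.699527) / 4611.007152 = -27.153700
y = (122.768·-3128.699527 − -3487.443730·120.538) / 4611.007152 = 7.864943

x=-27.154 y=7.865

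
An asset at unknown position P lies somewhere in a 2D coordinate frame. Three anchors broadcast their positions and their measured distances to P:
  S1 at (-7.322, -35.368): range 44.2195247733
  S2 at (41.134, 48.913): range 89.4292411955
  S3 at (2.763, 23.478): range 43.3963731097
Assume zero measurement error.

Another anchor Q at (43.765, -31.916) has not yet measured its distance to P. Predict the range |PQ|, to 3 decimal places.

eq1: (x + 7.322)² + (y + 35.368)² = 44.2195247733²
eq2: (x − 41.134)² + (y − 48.913)² = 89.4292411955²
eq3: (x − 2.763)² + (y − 23.478)² = 43.3963731097²
eq1−eq2, eq1−eq3 (x²,y² cancel):
  96.912·x + 168.562·y = -3262.242393
  20.170·x + 117.692·y = -673.535283
det = 96.912·117.692 − 168.562·20.170 = 8005.871564
x = (-3262.242393·117.692 − 168.562·-673.535283) / 8005.871564 = -33.776132
y = (96.912·-673.535283 − -3262.242393·20.170) / 8005.871564 = 0.065674
|P − Q| = √((-33.776132 − 43.765)² + (0.065674 − -31.916)²) = 83.877617

83.878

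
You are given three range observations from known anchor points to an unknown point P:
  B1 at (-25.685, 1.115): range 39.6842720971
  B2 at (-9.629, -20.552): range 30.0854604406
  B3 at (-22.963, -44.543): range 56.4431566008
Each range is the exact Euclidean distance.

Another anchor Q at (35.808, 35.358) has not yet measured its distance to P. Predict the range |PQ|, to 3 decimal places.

43.134

eq1: (x + 25.685)² + (y − 1.115)² = 39.6842720971²
eq2: (x + 9.629)² + (y + 20.552)² = 30.0854604406²
eq3: (x + 22.963)² + (y + 44.543)² = 56.4431566008²
eq2−eq1, eq2−eq3 (x²,y² cancel):
  -32.112·x + 43.334·y = -523.846417
  -26.668·x − 47.982·y = -284.419124
det = -32.112·-47.982 − 43.334·-26.668 = 2696.429096
x = (-523.846417·-47.982 − 43.334·-284.419124) / 2696.429096 = 13.892528
y = (-32.112·-284.419124 − -523.846417·-26.668) / 2696.429096 = -1.793731
|P − Q| = √((13.892528 − 35.808)² + (-1.793731 − 35.358)²) = 43.133966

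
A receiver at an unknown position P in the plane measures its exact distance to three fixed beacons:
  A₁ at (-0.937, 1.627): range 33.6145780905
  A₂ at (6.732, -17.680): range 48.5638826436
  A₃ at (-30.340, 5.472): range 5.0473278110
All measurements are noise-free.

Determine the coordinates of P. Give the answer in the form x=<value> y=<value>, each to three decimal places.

eq1: (x + 0.937)² + (y − 1.627)² = 33.6145780905²
eq2: (x − 6.732)² + (y + 17.680)² = 48.5638826436²
eq3: (x + 30.340)² + (y − 5.472)² = 5.0473278110²
eq3−eq2, eq3−eq1 (x²,y² cancel):
  74.144·x − 46.304·y = -2925.531339
  58.806·x − 7.690·y = -2051.397628
det = 74.144·-7.690 − -46.304·58.806 = 2152.785664
x = (-2925.531339·-7.690 − -46.304·-2051.397628) / 2152.785664 = -33.672920
y = (74.144·-2051.397628 − -2925.531339·58.806) / 2152.785664 = 9.262404

x=-33.673 y=9.262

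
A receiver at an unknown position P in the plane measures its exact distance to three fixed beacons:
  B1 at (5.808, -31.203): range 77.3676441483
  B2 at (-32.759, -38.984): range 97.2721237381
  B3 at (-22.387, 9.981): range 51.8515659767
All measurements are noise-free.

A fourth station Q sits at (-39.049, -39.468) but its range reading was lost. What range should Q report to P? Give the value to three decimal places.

100.937

eq1: (x − 5.808)² + (y + 31.203)² = 77.3676441483²
eq2: (x + 32.759)² + (y + 38.984)² = 97.2721237381²
eq3: (x + 22.387)² + (y − 9.981)² = 51.8515659767²
eq3−eq1, eq3−eq2 (x²,y² cancel):
  56.390·x − 82.368·y = -2890.605524
  -20.744·x − 97.930·y = -4781.174955
det = 56.390·-97.930 − -82.368·-20.744 = -7230.914492
x = (-2890.605524·-97.930 − -82.368·-4781.174955) / -7230.914492 = 15.314635
y = (56.390·-4781.174955 − -2890.605524·-20.744) / -7230.914492 = 45.578353
|P − Q| = √((15.314635 − -39.049)² + (45.578353 − -39.468)²) = 100.937045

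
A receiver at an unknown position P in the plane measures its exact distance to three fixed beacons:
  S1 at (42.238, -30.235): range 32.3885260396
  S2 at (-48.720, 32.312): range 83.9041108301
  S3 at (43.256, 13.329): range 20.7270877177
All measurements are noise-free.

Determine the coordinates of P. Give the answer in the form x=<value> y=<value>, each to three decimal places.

x=28.285 y=-1.006

eq1: (x − 42.238)² + (y + 30.235)² = 32.3885260396²
eq2: (x + 48.720)² + (y − 32.312)² = 83.9041108301²
eq3: (x − 43.256)² + (y − 13.329)² = 20.7270877177²
eq1−eq2, eq1−eq3 (x²,y² cancel):
  -181.916·x + 125.094·y = -5271.383320
  2.036·x + 87.128·y = -30.055638
det = -181.916·87.128 − 125.094·2.036 = -16104.668632
x = (-5271.383320·87.128 − 125.094·-30.055638) / -16104.668632 = 28.285295
y = (-181.916·-30.055638 − -5271.383320·2.036) / -16104.668632 = -1.005928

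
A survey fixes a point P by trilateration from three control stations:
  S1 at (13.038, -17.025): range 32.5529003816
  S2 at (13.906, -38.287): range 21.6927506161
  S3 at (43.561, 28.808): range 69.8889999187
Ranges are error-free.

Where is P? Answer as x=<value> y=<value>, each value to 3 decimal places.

x=35.474 y=-40.612

eq1: (x − 13.038)² + (y + 17.025)² = 32.5529003816²
eq2: (x − 13.906)² + (y + 38.287)² = 21.6927506161²
eq3: (x − 43.561)² + (y − 28.808)² = 69.8889999187²
eq2−eq1, eq2−eq3 (x²,y² cancel):
  -1.736·x + 42.524·y = -1788.547030
  59.310·x + 134.190·y = -3345.706500
det = -1.736·134.190 − 42.524·59.310 = -2755.052280
x = (-1788.547030·134.190 − 42.524·-3345.706500) / -2755.052280 = 35.473847
y = (-1.736·-3345.706500 − -1788.547030·59.310) / -2755.052280 = -40.611524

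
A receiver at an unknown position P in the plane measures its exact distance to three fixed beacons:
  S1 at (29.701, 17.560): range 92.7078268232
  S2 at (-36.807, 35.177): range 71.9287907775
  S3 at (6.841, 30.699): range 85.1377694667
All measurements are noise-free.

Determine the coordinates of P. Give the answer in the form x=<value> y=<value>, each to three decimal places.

eq1: (x − 29.701)² + (y − 17.560)² = 92.7078268232²
eq2: (x + 36.807)² + (y − 35.177)² = 71.9287907775²
eq3: (x − 6.841)² + (y − 30.699)² = 85.1377694667²
eq3−eq2, eq3−eq1 (x²,y² cancel):
  -87.296·x + 8.956·y = 3677.637543
  45.720·x − 26.278·y = -1145.026246
det = -87.296·-26.278 − 8.956·45.720 = 1884.495968
x = (3677.637543·-26.278 − 8.956·-1145.026246) / 1884.495968 = -45.840429
y = (-87.296·-1145.026246 − 3677.637543·45.720) / 1884.495968 = -36.182289

x=-45.840 y=-36.182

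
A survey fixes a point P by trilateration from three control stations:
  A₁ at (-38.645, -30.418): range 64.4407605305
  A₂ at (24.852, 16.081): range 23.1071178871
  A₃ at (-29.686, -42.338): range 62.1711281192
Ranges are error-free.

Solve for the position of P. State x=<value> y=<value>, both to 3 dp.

x=21.292 y=-6.750

eq1: (x + 38.645)² + (y + 30.418)² = 64.4407605305²
eq2: (x − 24.852)² + (y − 16.081)² = 23.1071178871²
eq3: (x + 29.686)² + (y + 42.338)² = 62.1711281192²
eq3−eq2, eq3−eq1 (x²,y² cancel):
  109.076·x + 116.838·y = 1533.765900
  -17.918·x + 23.840·y = -542.436537
det = 109.076·23.840 − 116.838·-17.918 = 4693.875124
x = (1533.765900·23.840 − 116.838·-542.436537) / 4693.875124 = 21.292040
y = (109.076·-542.436537 − 1533.765900·-17.918) / 4693.875124 = -6.750241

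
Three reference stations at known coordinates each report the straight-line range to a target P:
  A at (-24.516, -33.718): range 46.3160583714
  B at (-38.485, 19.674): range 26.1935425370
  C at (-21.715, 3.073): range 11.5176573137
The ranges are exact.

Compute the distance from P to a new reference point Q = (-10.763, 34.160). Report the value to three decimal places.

eq1: (x + 24.516)² + (y + 33.718)² = 46.3160583714²
eq2: (x + 38.485)² + (y − 19.674)² = 26.1935425370²
eq3: (x + 21.715)² + (y − 3.073)² = 11.5176573137²
eq2−eq3, eq2−eq1 (x²,y² cancel):
  33.540·x − 33.202·y = -833.731706
  27.938·x − 106.784·y = -1589.299313
det = 33.540·-106.784 − -33.202·27.938 = -2653.937884
x = (-833.731706·-106.784 − -33.202·-1589.299313) / -2653.937884 = -13.663202
y = (33.540·-1589.299313 − -833.731706·27.938) / -2653.937884 = 11.308593
|P − Q| = √((-13.663202 − -10.763)² + (11.308593 − 34.160)²) = 23.034713

23.035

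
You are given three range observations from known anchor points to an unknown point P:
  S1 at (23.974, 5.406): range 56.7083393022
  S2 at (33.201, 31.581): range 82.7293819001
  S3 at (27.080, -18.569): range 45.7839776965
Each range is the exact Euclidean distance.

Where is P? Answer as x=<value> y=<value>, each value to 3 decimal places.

eq1: (x − 23.974)² + (y − 5.406)² = 56.7083393022²
eq2: (x − 33.201)² + (y − 31.581)² = 82.7293819001²
eq3: (x − 27.080)² + (y + 18.569)² = 45.7839776965²
eq1−eq3, eq1−eq2 (x²,y² cancel):
  6.212·x − 47.950·y = 1593.819782
  18.454·x + 52.350·y = -2132.626433
det = 6.212·52.350 − -47.950·18.454 = 1210.067500
x = (1593.819782·52.350 − -47.950·-2132.626433) / 1210.067500 = -15.555307
y = (6.212·-2132.626433 − 1593.819782·18.454) / 1210.067500 = -35.254418

x=-15.555 y=-35.254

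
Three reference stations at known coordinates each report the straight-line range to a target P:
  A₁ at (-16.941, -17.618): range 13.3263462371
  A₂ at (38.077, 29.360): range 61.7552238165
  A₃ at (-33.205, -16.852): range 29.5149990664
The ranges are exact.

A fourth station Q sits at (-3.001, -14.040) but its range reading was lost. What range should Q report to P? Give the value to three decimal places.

2.194

eq1: (x + 16.941)² + (y + 17.618)² = 13.3263462371²
eq2: (x − 38.077)² + (y − 29.360)² = 61.7552238165²
eq3: (x + 33.205)² + (y + 16.852)² = 29.5149990664²
eq1−eq2, eq1−eq3 (x²,y² cancel):
  110.036·x + 93.956·y = -1921.640041
  -32.528·x + 1.532·y = 95.626858
det = 110.036·1.532 − 93.956·-32.528 = 3224.775920
x = (-1921.640041·1.532 − 93.956·95.626858) / 3224.775920 = -3.699069
y = (110.036·95.626858 − -1921.640041·-32.528) / 3224.775920 = -16.120410
|P − Q| = √((-3.699069 − -3.001)² + (-16.120410 − -14.040)²) = 2.194404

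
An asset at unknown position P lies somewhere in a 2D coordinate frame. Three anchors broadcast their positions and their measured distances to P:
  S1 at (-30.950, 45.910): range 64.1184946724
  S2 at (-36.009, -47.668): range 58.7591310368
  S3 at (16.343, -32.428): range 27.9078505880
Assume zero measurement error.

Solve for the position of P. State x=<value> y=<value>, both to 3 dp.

x=5.946 y=-6.529

eq1: (x + 30.950)² + (y − 45.910)² = 64.1184946724²
eq2: (x + 36.009)² + (y + 47.668)² = 58.7591310368²
eq3: (x − 16.343)² + (y + 32.428)² = 27.9078505880²
eq3−eq2, eq3−eq1 (x²,y² cancel):
  -104.704·x − 30.480·y = -423.569884
  -94.586·x + 156.676·y = -1585.371468
det = -104.704·156.676 − -30.480·-94.586 = -19287.585184
x = (-423.569884·156.676 − -30.480·-1585.371468) / -19287.585184 = 5.946071
y = (-104.704·-1585.371468 − -423.569884·-94.586) / -19287.585184 = -6.529120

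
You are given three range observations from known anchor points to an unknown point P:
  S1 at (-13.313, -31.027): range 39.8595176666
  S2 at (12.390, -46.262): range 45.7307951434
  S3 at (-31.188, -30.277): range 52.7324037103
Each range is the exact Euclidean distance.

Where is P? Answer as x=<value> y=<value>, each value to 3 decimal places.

x=12.354 y=-0.531

eq1: (x + 13.313)² + (y + 31.027)² = 39.8595176666²
eq2: (x − 12.390)² + (y + 46.262)² = 45.7307951434²
eq3: (x + 31.188)² + (y + 30.277)² = 52.7324037103²
eq2−eq1, eq2−eq3 (x²,y² cancel):
  -51.406·x + 30.470·y = -651.249570
  -87.156·x + 31.970·y = -1093.697448
det = -51.406·31.970 − 30.470·-87.156 = 1012.193500
x = (-651.249570·31.970 − 30.470·-1093.697448) / 1012.193500 = 12.353875
y = (-51.406·-1093.697448 − -651.249570·-87.156) / 1012.193500 = -0.531219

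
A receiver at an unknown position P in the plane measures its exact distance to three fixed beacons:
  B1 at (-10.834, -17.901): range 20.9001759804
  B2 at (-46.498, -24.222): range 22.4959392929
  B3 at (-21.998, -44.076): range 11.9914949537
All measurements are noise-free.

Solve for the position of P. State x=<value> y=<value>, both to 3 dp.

x=-25.641 y=-32.651

eq1: (x + 10.834)² + (y + 17.901)² = 20.9001759804²
eq2: (x + 46.498)² + (y + 24.222)² = 22.4959392929²
eq3: (x + 21.998)² + (y + 44.076)² = 11.9914949537²
eq1−eq3, eq1−eq2 (x²,y² cancel):
  -22.328·x − 52.350·y = 2281.805828
  -71.328·x − 12.642·y = 2241.698002
det = -22.328·-12.642 − -52.350·-71.328 = -3451.750224
x = (2281.805828·-12.642 − -52.350·2241.698002) / -3451.750224 = -25.640992
y = (-22.328·2241.698002 − 2281.805828·-71.328) / -3451.750224 = -32.651266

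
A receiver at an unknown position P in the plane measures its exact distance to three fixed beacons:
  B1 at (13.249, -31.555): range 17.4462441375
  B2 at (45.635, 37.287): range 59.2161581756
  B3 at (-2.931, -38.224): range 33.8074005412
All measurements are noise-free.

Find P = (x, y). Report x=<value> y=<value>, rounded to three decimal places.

eq1: (x − 13.249)² + (y + 31.555)² = 17.4462441375²
eq2: (x − 45.635)² + (y − 37.287)² = 59.2161581756²
eq3: (x + 2.931)² + (y + 38.224)² = 33.8074005412²
eq1−eq2, eq1−eq3 (x²,y² cancel):
  64.772·x + 137.684·y = -900.562387
  -32.360·x − 13.338·y = -540.157986
det = 64.772·-13.338 − 137.684·-32.360 = 3591.525304
x = (-900.562387·-13.338 − 137.684·-540.157986) / 3591.525304 = 24.051846
y = (64.772·-540.157986 − -900.562387·-32.360) / 3591.525304 = -17.855732

x=24.052 y=-17.856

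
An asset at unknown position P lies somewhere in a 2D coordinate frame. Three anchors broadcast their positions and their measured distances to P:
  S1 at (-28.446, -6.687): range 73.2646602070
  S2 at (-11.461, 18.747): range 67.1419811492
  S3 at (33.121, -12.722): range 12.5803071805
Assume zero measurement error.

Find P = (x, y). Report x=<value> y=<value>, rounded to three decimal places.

eq1: (x + 28.446)² + (y + 6.687)² = 73.2646602070²
eq2: (x + 11.461)² + (y − 18.747)² = 67.1419811492²
eq3: (x − 33.121)² + (y + 12.722)² = 12.5803071805²
eq3−eq2, eq3−eq1 (x²,y² cancel):
  -89.164·x + 62.938·y = -5125.826899
  -123.134·x + 12.070·y = -5614.405346
det = -89.164·12.070 − 62.938·-123.134 = 6673.598212
x = (-5125.826899·12.070 − 62.938·-5614.405346) / 6673.598212 = 43.678193
y = (-89.164·-5614.405346 − -5125.826899·-123.134) / 6673.598212 = -19.563769

x=43.678 y=-19.564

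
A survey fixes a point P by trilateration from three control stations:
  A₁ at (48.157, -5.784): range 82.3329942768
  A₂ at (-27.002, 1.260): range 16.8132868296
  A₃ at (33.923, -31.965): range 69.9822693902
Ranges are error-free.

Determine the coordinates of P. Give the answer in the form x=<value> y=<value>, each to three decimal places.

eq1: (x − 48.157)² + (y + 5.784)² = 82.3329942768²
eq2: (x + 27.002)² + (y − 1.260)² = 16.8132868296²
eq3: (x − 33.923)² + (y + 31.965)² = 69.9822693902²
eq1−eq2, eq1−eq3 (x²,y² cancel):
  -150.318·x + 14.088·y = 4874.179632
  -28.468·x − 52.362·y = 1701.183767
det = -150.318·-52.362 − 14.088·-28.468 = 8272.008300
x = (4874.179632·-52.362 − 14.088·1701.183767) / 8272.008300 = -33.750942
y = (-150.318·1701.183767 − 4874.179632·-28.468) / 8272.008300 = -14.139299

x=-33.751 y=-14.139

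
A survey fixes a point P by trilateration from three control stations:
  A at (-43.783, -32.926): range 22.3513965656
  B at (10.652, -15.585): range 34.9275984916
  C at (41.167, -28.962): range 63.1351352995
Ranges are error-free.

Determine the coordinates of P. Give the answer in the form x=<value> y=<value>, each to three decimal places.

eq1: (x + 43.783)² + (y + 32.926)² = 22.3513965656²
eq2: (x − 10.652)² + (y + 15.585)² = 34.9275984916²
eq3: (x − 41.167)² + (y + 28.962)² = 63.1351352995²
eq2−eq3, eq2−eq1 (x²,y² cancel):
  61.030·x − 26.754·y = -588.946169
  -108.870·x − 34.682·y = 3365.067444
det = 61.030·-34.682 − -26.754·-108.870 = -5029.350440
x = (-588.946169·-34.682 − -26.754·3365.067444) / -5029.350440 = -21.962050
y = (61.030·3365.067444 − -588.946169·-108.870) / -5029.350440 = -28.085435

x=-21.962 y=-28.085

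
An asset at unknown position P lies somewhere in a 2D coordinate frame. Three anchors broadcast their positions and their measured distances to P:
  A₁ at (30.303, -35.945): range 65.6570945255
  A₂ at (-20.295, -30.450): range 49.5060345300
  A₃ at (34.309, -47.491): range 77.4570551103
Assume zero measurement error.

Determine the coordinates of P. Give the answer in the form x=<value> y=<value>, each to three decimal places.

x=-7.873 y=17.472

eq1: (x − 30.303)² + (y + 35.945)² = 65.6570945255²
eq2: (x + 20.295)² + (y + 30.450)² = 49.5060345300²
eq3: (x − 34.309)² + (y + 47.491)² = 77.4570551103²
eq2−eq3, eq2−eq1 (x²,y² cancel):
  109.208·x − 34.082·y = -1455.334894
  101.196·x − 10.990·y = -988.781298
det = 109.208·-10.990 − -34.082·101.196 = 2248.766152
x = (-1455.334894·-10.990 − -34.082·-988.781298) / 2248.766152 = -7.873435
y = (109.208·-988.781298 − -1455.334894·101.196) / 2248.766152 = 17.472356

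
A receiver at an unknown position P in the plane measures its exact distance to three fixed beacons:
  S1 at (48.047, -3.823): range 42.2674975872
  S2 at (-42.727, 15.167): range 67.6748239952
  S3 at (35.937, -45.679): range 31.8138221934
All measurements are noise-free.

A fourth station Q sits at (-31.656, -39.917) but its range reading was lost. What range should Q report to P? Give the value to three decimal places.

eq1: (x − 48.047)² + (y + 3.823)² = 42.2674975872²
eq2: (x + 42.727)² + (y − 15.167)² = 67.6748239952²
eq3: (x − 35.937)² + (y + 45.679)² = 31.8138221934²
eq1−eq2, eq1−eq3 (x²,y² cancel):
  -181.548·x + 37.980·y = -3060.835571
  -24.220·x − 83.712·y = 1829.331542
det = -181.548·-83.712 − 37.980·-24.220 = 16117.621776
x = (-3060.835571·-83.712 − 37.980·1829.331542) / 16117.621776 = 11.586738
y = (-181.548·1829.331542 − -3060.835571·-24.220) / 16117.621776 = -25.205016
|P − Q| = √((11.586738 − -31.656)² + (-25.205016 − -39.917)²) = 45.676874

45.677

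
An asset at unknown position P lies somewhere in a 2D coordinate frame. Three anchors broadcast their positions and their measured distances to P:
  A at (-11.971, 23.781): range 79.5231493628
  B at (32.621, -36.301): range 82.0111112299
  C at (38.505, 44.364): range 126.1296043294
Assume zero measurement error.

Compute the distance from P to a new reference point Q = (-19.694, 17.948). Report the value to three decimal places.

70.903

eq1: (x + 11.971)² + (y − 23.781)² = 79.5231493628²
eq2: (x − 32.621)² + (y + 36.301)² = 82.0111112299²
eq3: (x − 38.505)² + (y − 44.364)² = 126.1296043294²
eq3−eq1, eq3−eq2 (x²,y² cancel):
  -100.952·x − 41.166·y = 6842.787085
  -11.768·x − 161.330·y = 8113.947444
det = -100.952·-161.330 − -41.166·-11.768 = 15802.144672
x = (6842.787085·-161.330 − -41.166·8113.947444) / 15802.144672 = -48.723012
y = (-100.952·8113.947444 − 6842.787085·-11.768) / 15802.144672 = -46.740067
|P − Q| = √((-48.723012 − -19.694)² + (-46.740067 − 17.948)²) = 70.902959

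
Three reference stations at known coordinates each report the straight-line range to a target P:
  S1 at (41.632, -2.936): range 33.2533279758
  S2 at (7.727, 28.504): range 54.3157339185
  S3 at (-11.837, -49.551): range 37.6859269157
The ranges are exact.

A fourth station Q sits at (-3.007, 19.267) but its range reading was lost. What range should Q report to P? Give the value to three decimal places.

48.540

eq1: (x − 41.632)² + (y + 2.936)² = 33.2533279758²
eq2: (x − 7.727)² + (y − 28.504)² = 54.3157339185²
eq3: (x + 11.837)² + (y + 49.551)² = 37.6859269157²
eq1−eq3, eq1−eq2 (x²,y² cancel):
  -106.938·x − 93.230·y = 539.127384
  -67.810·x + 62.880·y = -2714.074105
det = -106.938·62.880 − -93.230·-67.810 = -13046.187740
x = (539.127384·62.880 − -93.230·-2714.074105) / -13046.187740 = 16.796692
y = (-106.938·-2714.074105 − 539.127384·-67.810) / -13046.187740 = -25.049148
|P − Q| = √((16.796692 − -3.007)² + (-25.049148 − 19.267)²) = 48.539748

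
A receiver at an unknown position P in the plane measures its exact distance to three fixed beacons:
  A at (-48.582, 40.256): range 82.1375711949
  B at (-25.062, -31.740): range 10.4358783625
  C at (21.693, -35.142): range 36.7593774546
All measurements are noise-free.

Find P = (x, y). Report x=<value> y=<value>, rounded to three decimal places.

eq1: (x + 48.582)² + (y − 40.256)² = 82.1375711949²
eq2: (x + 25.062)² + (y + 31.740)² = 10.4358783625²
eq3: (x − 21.693)² + (y + 35.142)² = 36.7593774546²
eq1−eq2, eq1−eq3 (x²,y² cancel):
  47.040·x − 143.992·y = 4292.448229
  140.550·x − 150.796·y = 3120.118924
det = 47.040·-150.796 − -143.992·140.550 = 13144.631760
x = (4292.448229·-150.796 − -143.992·3120.118924) / 13144.631760 = -15.064086
y = (47.040·3120.118924 − 4292.448229·140.550) / 13144.631760 = -34.731532

x=-15.064 y=-34.732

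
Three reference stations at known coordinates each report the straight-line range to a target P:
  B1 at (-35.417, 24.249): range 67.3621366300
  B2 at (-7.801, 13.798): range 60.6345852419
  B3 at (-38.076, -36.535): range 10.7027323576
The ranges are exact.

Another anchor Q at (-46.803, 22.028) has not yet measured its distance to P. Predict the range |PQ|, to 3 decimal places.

eq1: (x + 35.417)² + (y − 24.249)² = 67.3621366300²
eq2: (x + 7.801)² + (y − 13.798)² = 60.6345852419²
eq3: (x + 38.076)² + (y + 36.535)² = 10.7027323576²
eq2−eq1, eq2−eq3 (x²,y² cancel):
  -55.232·x + 20.902·y = 730.032961
  -60.550·x − 100.666·y = 6095.352044
det = -55.232·-100.666 − 20.902·-60.550 = 6825.600612
x = (730.032961·-100.666 − 20.902·6095.352044) / 6825.600612 = -29.432508
y = (-55.232·6095.352044 − 730.032961·-60.550) / 6825.600612 = -42.846777
|P − Q| = √((-29.432508 − -46.803)² + (-42.846777 − 22.028)²) = 67.160038

67.160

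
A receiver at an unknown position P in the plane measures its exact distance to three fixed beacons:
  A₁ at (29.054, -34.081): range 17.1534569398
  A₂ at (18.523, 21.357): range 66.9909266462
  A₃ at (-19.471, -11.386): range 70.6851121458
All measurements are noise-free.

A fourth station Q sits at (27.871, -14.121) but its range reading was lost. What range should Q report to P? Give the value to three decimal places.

31.204

eq1: (x − 29.054)² + (y + 34.081)² = 17.1534569398²
eq2: (x − 18.523)² + (y − 21.357)² = 66.9909266462²
eq3: (x + 19.471)² + (y + 11.386)² = 70.6851121458²
eq1−eq2, eq1−eq3 (x²,y² cancel):
  -21.062·x + 110.876·y = -5399.969667
  -97.050·x + 45.390·y = -6199.032634
det = -21.062·45.390 − 110.876·-97.050 = 9804.511620
x = (-5399.969667·45.390 − 110.876·-6199.032634) / 9804.511620 = 45.103656
y = (-21.062·-6199.032634 − -5399.969667·-97.050) / 9804.511620 = -40.134894
|P − Q| = √((45.103656 − 27.871)² + (-40.134894 − -14.121)²) = 31.203960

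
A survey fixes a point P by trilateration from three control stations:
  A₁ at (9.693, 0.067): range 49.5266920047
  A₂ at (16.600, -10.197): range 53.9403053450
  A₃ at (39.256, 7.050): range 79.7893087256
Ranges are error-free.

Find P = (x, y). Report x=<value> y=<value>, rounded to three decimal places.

x=-36.966 y=-16.541

eq1: (x − 9.693)² + (y − 0.067)² = 49.5266920047²
eq2: (x − 16.600)² + (y + 10.197)² = 53.9403053450²
eq3: (x − 39.256)² + (y − 7.050)² = 79.7893087256²
eq3−eq1, eq3−eq2 (x²,y² cancel):
  -59.126·x − 13.966·y = 2416.663268
  -45.312·x − 34.494·y = 2245.580019
det = -59.126·-34.494 − -13.966·-45.312 = 1406.664852
x = (2416.663268·-34.494 − -13.966·2245.580019) / 1406.664852 = -36.965886
y = (-59.126·2245.580019 − 2416.663268·-45.312) / 1406.664852 = -16.541480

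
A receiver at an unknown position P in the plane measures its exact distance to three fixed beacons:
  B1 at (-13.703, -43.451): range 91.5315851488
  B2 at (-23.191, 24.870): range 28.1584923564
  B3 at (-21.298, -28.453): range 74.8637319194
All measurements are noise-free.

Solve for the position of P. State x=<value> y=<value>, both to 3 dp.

eq1: (x + 13.703)² + (y + 43.451)² = 91.5315851488²
eq2: (x + 23.191)² + (y − 24.870)² = 28.1584923564²
eq3: (x + 21.298)² + (y + 28.453)² = 74.8637319194²
eq3−eq1, eq3−eq2 (x²,y² cancel):
  15.190·x − 29.996·y = -1960.869126
  -3.786·x + 106.646·y = 4704.839033
det = 15.190·106.646 − -29.996·-3.786 = 1506.387884
x = (-1960.869126·106.646 − -29.996·4704.839033) / 1506.387884 = -45.136115
y = (15.190·4704.839033 − -1960.869126·-3.786) / 1506.387884 = 42.514053

x=-45.136 y=42.514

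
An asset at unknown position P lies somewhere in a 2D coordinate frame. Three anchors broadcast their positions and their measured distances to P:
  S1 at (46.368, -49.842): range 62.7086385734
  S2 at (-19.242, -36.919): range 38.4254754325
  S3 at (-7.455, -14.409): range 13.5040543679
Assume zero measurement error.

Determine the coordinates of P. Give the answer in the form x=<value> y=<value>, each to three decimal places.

x=2.377 y=-5.152

eq1: (x − 46.368)² + (y + 49.842)² = 62.7086385734²
eq2: (x + 19.242)² + (y + 36.919)² = 38.4254754325²
eq3: (x + 7.455)² + (y + 14.409)² = 13.5040543679²
eq1−eq3, eq1−eq2 (x²,y² cancel):
  -107.646·x + 70.866·y = -621.006215
  -131.220·x + 25.846·y = -445.093073
det = -107.646·25.846 − 70.866·-131.220 = 6516.818004
x = (-621.006215·25.846 − 70.866·-445.093073) / 6516.818004 = 2.377148
y = (-107.646·-445.093073 − -621.006215·-131.220) / 6516.818004 = -5.152200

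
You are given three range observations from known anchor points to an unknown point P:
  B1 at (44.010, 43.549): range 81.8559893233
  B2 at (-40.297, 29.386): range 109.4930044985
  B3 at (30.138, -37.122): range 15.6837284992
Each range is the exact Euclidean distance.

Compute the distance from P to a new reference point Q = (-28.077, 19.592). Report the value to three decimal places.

93.833

eq1: (x − 44.010)² + (y − 43.549)² = 81.8559893233²
eq2: (x + 40.297)² + (y − 29.386)² = 109.4930044985²
eq3: (x − 30.138)² + (y + 37.122)² = 15.6837284992²
eq2−eq1, eq2−eq3 (x²,y² cancel):
  168.614·x + 28.326·y = 6634.325342
  140.870·x − 133.016·y = 11541.695417
det = 168.614·-133.016 − 28.326·140.870 = -26418.643444
x = (6634.325342·-133.016 − 28.326·11541.695417) / -26418.643444 = 45.778334
y = (168.614·11541.695417 − 6634.325342·140.870) / -26418.643444 = -38.287886
|P − Q| = √((45.778334 − -28.077)² + (-38.287886 − 19.592)²) = 93.833318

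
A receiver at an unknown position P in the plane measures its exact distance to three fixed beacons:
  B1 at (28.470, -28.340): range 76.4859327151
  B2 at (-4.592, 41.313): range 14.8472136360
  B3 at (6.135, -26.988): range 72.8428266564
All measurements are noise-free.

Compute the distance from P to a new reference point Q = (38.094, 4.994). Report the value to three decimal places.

eq1: (x − 28.470)² + (y + 28.340)² = 76.4859327151²
eq2: (x + 4.592)² + (y − 41.313)² = 14.8472136360²
eq3: (x − 6.135)² + (y + 26.988)² = 72.8428266564²
eq1−eq3, eq1−eq2 (x²,y² cancel):
  -44.670·x + 2.704·y = -303.685623
  -66.124·x + 139.306·y = 5743.812084
det = -44.670·139.306 − 2.704·-66.124 = -6043.999724
x = (-303.685623·139.306 − 2.704·5743.812084) / -6043.999724 = 9.569242
y = (-44.670·5743.812084 − -303.685623·-66.124) / -6043.999724 = 45.773826
|P − Q| = √((9.569242 − 38.094)² + (45.773826 − 4.994)²) = 49.766013

49.766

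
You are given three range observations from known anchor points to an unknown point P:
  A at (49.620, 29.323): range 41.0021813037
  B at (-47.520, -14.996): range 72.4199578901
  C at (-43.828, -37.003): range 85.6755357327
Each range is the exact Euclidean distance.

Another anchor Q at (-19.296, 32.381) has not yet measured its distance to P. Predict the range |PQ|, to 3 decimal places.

27.987

eq1: (x − 49.620)² + (y − 29.323)² = 41.0021813037²
eq2: (x + 47.520)² + (y + 14.996)² = 72.4199578901²
eq3: (x + 43.828)² + (y + 37.003)² = 85.6755357327²
eq2−eq1, eq2−eq3 (x²,y² cancel):
  194.280·x + 88.638·y = 4402.423742
  7.384·x − 44.014·y = -1288.561945
det = 194.280·-44.014 − 88.638·7.384 = -9205.542912
x = (4402.423742·-44.014 − 88.638·-1288.561945) / -9205.542912 = 8.641829
y = (194.280·-1288.561945 − 4402.423742·7.384) / -9205.542912 = 30.725978
|P − Q| = √((8.641829 − -19.296)² + (30.725978 − 32.381)²) = 27.986807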